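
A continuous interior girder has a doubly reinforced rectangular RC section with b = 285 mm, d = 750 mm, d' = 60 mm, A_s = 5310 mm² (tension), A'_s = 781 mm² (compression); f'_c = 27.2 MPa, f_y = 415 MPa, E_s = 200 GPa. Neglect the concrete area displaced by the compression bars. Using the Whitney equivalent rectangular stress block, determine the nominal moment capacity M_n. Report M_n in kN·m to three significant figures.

M_n ≈ 1370 kN·m

Assume both tension and compression steel yield.
Net tension couple steel: A_s − A'_s = 4529 mm².
a = (A_s − A'_s) f_y / (0.85 f'_c b) = 1879535/(0.85 × 27.2 × 285) = 285.24 mm.
c = a/β₁ = 285.24/0.85 = 335.58 mm; ε'_s = 0.003(c − d')/c = 0.0025 ≥ f_y/E_s = 0.0021, so compression steel does yield.
M_n = (A_s − A'_s) f_y (d − a/2) + A'_s f_y (d − d') = [1879535 × (750 − 142.62) + 324115 × (750 − 60)] × 10⁻⁶ = 1141.59 + 223.64 = 1365.23 kN·m.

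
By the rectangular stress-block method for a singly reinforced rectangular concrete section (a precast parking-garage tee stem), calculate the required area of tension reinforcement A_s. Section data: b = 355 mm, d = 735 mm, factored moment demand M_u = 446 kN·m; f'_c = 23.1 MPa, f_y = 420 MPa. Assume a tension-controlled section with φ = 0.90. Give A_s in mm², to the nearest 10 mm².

A_s ≈ 1730 mm²

M_n = M_u/φ = 446/0.90 = 495.556 kN·m.
With M_n = 0.85 f'_c a b (d − a/2), solve the quadratic for a:
a = d − √(d² − 2M_n/(0.85 f'_c b)) = 735 − √(735² − 2 × 495.556×10⁶/(0.85 × 23.1 × 355)) = 104.10 mm.
A_s = 0.85 f'_c a b / f_y = 0.85 × 23.1 × 104.10 × 355 / 420 = 1727.7 mm².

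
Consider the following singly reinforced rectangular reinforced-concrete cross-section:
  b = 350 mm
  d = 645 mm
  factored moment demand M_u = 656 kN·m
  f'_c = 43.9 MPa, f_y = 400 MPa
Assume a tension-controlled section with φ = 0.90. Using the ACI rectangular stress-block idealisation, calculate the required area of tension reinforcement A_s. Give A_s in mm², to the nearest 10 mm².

M_n = M_u/φ = 656/0.90 = 728.889 kN·m.
With M_n = 0.85 f'_c a b (d − a/2), solve the quadratic for a:
a = d − √(d² − 2M_n/(0.85 f'_c b)) = 645 − √(645² − 2 × 728.889×10⁶/(0.85 × 43.9 × 350)) = 93.27 mm.
A_s = 0.85 f'_c a b / f_y = 0.85 × 43.9 × 93.27 × 350 / 400 = 3045.3 mm².

A_s ≈ 3050 mm²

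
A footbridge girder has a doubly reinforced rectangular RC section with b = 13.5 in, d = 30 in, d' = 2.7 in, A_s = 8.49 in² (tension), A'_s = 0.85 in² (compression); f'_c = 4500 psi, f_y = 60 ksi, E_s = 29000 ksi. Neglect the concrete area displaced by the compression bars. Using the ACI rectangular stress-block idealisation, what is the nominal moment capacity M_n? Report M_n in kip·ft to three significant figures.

Assume both steels yield.
a = (A_s − A'_s) f_y/(0.85 f'_c b) = (8.49 − 0.85) × 60/(0.85 × 4.5 × 13.5) = 8.877 in.
c = a/β₁ = 8.877/0.825 = 10.760 in; ε'_s = 0.003(c − d')/c = 0.0022 ≥ ε_y = 0.0021, so the compression steel yields.
M_n = (A_s − A'_s) f_y (d − a/2) + A'_s f_y (d − d') = 458.4 × (30 − 4.4385) + 51 × (30 − 2.7) = 11717.4 + 1392.3 = 13109.7 kip·in = 13109.7/12 = 1092.48 kip·ft.

M_n ≈ 1090 kip·ft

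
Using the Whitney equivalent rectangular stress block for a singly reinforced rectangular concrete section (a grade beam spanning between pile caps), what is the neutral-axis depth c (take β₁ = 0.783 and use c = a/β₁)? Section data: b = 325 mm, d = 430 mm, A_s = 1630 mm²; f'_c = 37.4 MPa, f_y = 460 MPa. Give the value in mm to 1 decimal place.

T = A_s f_y = 1630 × 460 = 749800 N = 749.8 kN.
Setting C = 0.85 f'_c a b equal to T: a = 749800/(0.85 × 37.4 × 325) = 72.572 mm.
With β₁ = 0.783, c = a/β₁ = 72.572/0.783 = 92.7 mm.

c ≈ 92.7 mm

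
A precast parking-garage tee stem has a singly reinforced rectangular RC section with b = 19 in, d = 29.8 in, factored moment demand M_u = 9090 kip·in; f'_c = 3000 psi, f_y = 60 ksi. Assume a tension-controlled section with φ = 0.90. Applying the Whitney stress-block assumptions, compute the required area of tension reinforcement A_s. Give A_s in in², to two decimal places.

M_n = M_u/φ = 9090/0.90 = 10100 kip·in.
From M_n = 0.85 f'_c a b (d − a/2):
a = d − √(d² − 2M_n/(0.85 f'_c b)) = 29.8 − √(29.8² − 2 × 10100/(0.85 × 3 × 19)) = 8.095 in.
A_s = 0.85 f'_c a b / f_y = 0.85 × 3 × 8.095 × 19 / 60 = 6.537 in².

A_s ≈ 6.54 in²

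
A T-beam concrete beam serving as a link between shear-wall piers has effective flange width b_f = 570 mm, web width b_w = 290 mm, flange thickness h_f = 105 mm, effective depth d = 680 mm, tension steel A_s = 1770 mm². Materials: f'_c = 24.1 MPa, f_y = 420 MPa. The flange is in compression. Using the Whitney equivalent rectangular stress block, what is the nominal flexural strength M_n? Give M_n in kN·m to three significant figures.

Tension: T = A_s f_y = 1770 × 420 = 743400 N.
Try a within the flange: a = T/(0.85 f'_c b_f) = 743400/(0.85 × 24.1 × 570) = 63.67 mm.
Since a = 63.67 ≤ h_f = 105 mm, the stress block lies entirely in the flange; analyse as a rectangular beam of width b_f.
M_n = T(d − a/2) = 743400 × (680 − 31.835) = 481.85 × 10⁶ N·mm.
M_n = 481.85 kN·m.

M_n ≈ 482 kN·m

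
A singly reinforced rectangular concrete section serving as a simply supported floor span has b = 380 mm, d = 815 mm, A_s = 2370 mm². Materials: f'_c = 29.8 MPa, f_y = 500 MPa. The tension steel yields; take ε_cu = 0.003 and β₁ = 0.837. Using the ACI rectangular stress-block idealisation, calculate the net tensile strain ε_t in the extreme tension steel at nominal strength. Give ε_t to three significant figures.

a = A_s f_y/(0.85 f'_c b) = 123.11 mm.
β₁ = 0.837, so c = a/β₁ = 123.11/0.837 = 147.08 mm.
From the linear strain diagram with ε_cu = 0.003: ε_t = 0.003 (d − c)/c = 0.003 × (815 − 147.08)/147.08 = 0.0136.
Since ε_t ≥ 0.005, the section is tension-controlled.

ε_t ≈ 0.0136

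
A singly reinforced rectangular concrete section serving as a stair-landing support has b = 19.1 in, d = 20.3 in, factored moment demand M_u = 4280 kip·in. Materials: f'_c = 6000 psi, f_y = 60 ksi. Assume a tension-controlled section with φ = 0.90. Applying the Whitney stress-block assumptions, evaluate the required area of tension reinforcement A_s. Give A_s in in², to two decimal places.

M_n = M_u/φ = 4280/0.90 = 4755.56 kip·in.
From M_n = 0.85 f'_c a b (d − a/2):
a = d − √(d² − 2M_n/(0.85 f'_c b)) = 20.3 − √(20.3² − 2 × 4755.56/(0.85 × 6 × 19.1)) = 2.567 in.
A_s = 0.85 f'_c a b / f_y = 0.85 × 6 × 2.567 × 19.1 / 60 = 4.168 in².

A_s ≈ 4.17 in²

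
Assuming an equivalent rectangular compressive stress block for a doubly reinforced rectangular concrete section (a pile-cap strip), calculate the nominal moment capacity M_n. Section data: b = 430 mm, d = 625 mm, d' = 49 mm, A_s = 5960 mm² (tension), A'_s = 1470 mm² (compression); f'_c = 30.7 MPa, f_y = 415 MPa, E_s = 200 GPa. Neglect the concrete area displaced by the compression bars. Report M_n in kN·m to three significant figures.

M_n ≈ 1360 kN·m

Assume both tension and compression steel yield.
Net tension couple steel: A_s − A'_s = 4490 mm².
a = (A_s − A'_s) f_y / (0.85 f'_c b) = 1863350/(0.85 × 30.7 × 430) = 166.06 mm.
c = a/β₁ = 166.06/0.831 = 199.83 mm; ε'_s = 0.003(c − d')/c = 0.0023 ≥ f_y/E_s = 0.0021, so compression steel does yield.
M_n = (A_s − A'_s) f_y (d − a/2) + A'_s f_y (d − d') = [1863350 × (625 − 83.03) + 610050 × (625 − 49)] × 10⁻⁶ = 1009.88 + 351.39 = 1361.27 kN·m.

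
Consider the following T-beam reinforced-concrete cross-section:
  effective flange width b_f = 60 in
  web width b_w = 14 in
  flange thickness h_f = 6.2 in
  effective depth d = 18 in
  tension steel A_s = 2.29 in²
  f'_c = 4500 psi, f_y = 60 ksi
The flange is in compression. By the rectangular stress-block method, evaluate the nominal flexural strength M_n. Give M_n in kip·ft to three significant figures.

M_n ≈ 203 kip·ft

Tension: T = A_s f_y = 2.29 × 60 = 137.4 kips.
Try a within the flange: a = T/(0.85 f'_c b_f) = 137.4/(0.85 × 4.5 × 60) = 0.599 in.
Since a = 0.599 ≤ h_f = 6.2 in, the stress block lies entirely in the flange; analyse as a rectangular beam of width b_f.
M_n = T(d − a/2) = 137.4 × (18 − 0.2995) = 2432.0 kip·in.
M_n = 2432.0/12 = 202.67 kip·ft.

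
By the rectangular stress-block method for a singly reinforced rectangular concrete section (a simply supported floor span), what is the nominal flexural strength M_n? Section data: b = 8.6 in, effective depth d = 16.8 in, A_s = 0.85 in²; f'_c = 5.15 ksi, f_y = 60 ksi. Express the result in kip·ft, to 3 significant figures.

T = A_s f_y = 0.85 × 60 = 51 kips.
a = T/(0.85 f'_c b) = 51/(0.85 × 5.15 × 8.6) = 1.355 in.
M_n = T(d − a/2) = 51 × (16.8 − 0.6775) = 822.2 kip·in = 822.2/12 = 68.52 kip·ft.

M_n ≈ 68.5 kip·ft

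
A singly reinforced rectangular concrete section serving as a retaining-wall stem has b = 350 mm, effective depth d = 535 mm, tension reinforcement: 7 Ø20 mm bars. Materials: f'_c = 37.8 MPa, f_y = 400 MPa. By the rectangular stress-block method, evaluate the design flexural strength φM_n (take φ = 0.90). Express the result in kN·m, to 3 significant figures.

φM_n ≈ 392 kN·m

A_s = 7 × 314 = 2198 mm².
T = A_s f_y = 2198 × 400 = 879200 N = 879.2 kN.
From C = T: a = T/(0.85 f'_c b) = 879200/(0.85 × 37.8 × 350) = 78.18 mm.
M_n = T(d − a/2) = 879.2 kN × (535 − 39.09) mm = 436.00 kN·m.
φM_n = 0.90 × 436.00 = 392.40 kN·m.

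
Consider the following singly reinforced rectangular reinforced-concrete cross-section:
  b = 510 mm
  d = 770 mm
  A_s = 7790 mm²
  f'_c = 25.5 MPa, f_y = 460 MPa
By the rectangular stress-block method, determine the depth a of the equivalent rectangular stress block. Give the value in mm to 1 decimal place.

a ≈ 324.2 mm

T = A_s f_y = 7790 × 460 = 3583400 N = 3583.4 kN.
Setting C = 0.85 f'_c a b equal to T: a = 3583400/(0.85 × 25.5 × 510) = 324.2 mm.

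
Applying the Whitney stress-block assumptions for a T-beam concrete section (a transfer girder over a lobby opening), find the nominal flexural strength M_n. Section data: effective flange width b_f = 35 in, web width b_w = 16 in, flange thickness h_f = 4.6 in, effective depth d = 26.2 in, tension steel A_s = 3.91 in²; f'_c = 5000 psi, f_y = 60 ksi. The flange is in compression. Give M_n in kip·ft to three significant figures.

M_n ≈ 497 kip·ft

Tension: T = A_s f_y = 3.91 × 60 = 234.6 kips.
Try a within the flange: a = T/(0.85 f'_c b_f) = 234.6/(0.85 × 5 × 35) = 1.577 in.
Since a = 1.577 ≤ h_f = 4.6 in, the stress block lies entirely in the flange; analyse as a rectangular beam of width b_f.
M_n = T(d − a/2) = 234.6 × (26.2 − 0.7885) = 5961.5 kip·in.
M_n = 5961.5/12 = 496.79 kip·ft.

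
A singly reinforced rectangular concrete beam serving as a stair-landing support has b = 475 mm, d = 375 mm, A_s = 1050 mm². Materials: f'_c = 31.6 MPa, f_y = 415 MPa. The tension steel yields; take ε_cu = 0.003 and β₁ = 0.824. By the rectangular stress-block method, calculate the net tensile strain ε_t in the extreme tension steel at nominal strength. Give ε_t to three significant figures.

a = A_s f_y/(0.85 f'_c b) = 34.15 mm.
β₁ = 0.824, so c = a/β₁ = 34.15/0.824 = 41.44 mm.
From the linear strain diagram with ε_cu = 0.003: ε_t = 0.003 (d − c)/c = 0.003 × (375 − 41.44)/41.44 = 0.0241.
Since ε_t ≥ 0.005, the section is tension-controlled.

ε_t ≈ 0.0241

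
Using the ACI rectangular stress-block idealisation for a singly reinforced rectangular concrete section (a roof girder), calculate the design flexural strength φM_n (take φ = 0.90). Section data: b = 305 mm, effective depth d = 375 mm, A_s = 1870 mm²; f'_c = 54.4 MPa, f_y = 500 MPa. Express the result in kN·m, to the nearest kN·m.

T = A_s f_y = 1870 × 500 = 935000 N = 935 kN.
From C = T: a = T/(0.85 f'_c b) = 935000/(0.85 × 54.4 × 305) = 66.30 mm.
M_n = T(d − a/2) = 935 kN × (375 − 33.15) mm = 319.63 kN·m.
φM_n = 0.90 × 319.63 = 287.67 kN·m.

φM_n ≈ 288 kN·m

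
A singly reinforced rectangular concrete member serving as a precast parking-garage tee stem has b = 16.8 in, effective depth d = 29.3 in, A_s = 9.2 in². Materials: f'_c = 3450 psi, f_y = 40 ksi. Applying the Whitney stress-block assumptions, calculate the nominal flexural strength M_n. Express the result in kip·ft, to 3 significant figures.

T = A_s f_y = 9.2 × 40 = 368 kips.
a = T/(0.85 f'_c b) = 368/(0.85 × 3.45 × 16.8) = 7.470 in.
M_n = T(d − a/2) = 368 × (29.3 − 3.735) = 9407.9 kip·in = 9407.9/12 = 783.99 kip·ft.

M_n ≈ 784 kip·ft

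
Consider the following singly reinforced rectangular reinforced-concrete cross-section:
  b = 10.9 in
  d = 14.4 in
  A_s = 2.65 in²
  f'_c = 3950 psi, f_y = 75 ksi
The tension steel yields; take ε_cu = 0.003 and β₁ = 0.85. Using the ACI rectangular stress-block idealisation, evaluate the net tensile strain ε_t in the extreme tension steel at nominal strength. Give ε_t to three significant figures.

ε_t ≈ 0.00376

a = A_s f_y/(0.85 f'_c b) = 5.431 in.
β₁ = 0.85, so c = a/β₁ = 5.431/0.85 = 6.389 in.
From the linear strain diagram with ε_cu = 0.003: ε_t = 0.003 (d − c)/c = 0.003 × (14.4 − 6.389)/6.389 = 0.00376.
ε_t < 0.004 — the section is over-reinforced for flexure under ACI limits.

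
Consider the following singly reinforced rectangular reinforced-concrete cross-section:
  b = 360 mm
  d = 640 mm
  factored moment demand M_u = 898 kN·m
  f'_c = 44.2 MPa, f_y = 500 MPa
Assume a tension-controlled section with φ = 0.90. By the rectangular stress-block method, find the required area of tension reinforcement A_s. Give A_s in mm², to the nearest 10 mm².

M_n = M_u/φ = 898/0.90 = 997.778 kN·m.
With M_n = 0.85 f'_c a b (d − a/2), solve the quadratic for a:
a = d − √(d² − 2M_n/(0.85 f'_c b)) = 640 − √(640² − 2 × 997.778×10⁶/(0.85 × 44.2 × 360)) = 128.09 mm.
A_s = 0.85 f'_c a b / f_y = 0.85 × 44.2 × 128.09 × 360 / 500 = 3464.9 mm².

A_s ≈ 3460 mm²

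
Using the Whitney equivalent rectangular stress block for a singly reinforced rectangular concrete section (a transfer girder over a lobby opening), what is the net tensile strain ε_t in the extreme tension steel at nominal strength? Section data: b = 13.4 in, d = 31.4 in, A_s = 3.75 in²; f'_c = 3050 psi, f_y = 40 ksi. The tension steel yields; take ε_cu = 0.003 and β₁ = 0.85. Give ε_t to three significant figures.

a = A_s f_y/(0.85 f'_c b) = 4.318 in.
β₁ = 0.85, so c = a/β₁ = 4.318/0.85 = 5.080 in.
From the linear strain diagram with ε_cu = 0.003: ε_t = 0.003 (d − c)/c = 0.003 × (31.4 − 5.080)/5.080 = 0.0155.
Since ε_t ≥ 0.005, the section is tension-controlled.

ε_t ≈ 0.0155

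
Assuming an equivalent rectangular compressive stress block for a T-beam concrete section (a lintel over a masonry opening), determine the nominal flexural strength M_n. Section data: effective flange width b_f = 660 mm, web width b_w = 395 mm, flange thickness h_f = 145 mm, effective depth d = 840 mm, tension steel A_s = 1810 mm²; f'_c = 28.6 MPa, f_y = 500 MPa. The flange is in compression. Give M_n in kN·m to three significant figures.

Tension: T = A_s f_y = 1810 × 500 = 905000 N.
Try a within the flange: a = T/(0.85 f'_c b_f) = 905000/(0.85 × 28.6 × 660) = 56.41 mm.
Since a = 56.41 ≤ h_f = 145 mm, the stress block lies entirely in the flange; analyse as a rectangular beam of width b_f.
M_n = T(d − a/2) = 905000 × (840 − 28.205) = 734.67 × 10⁶ N·mm.
M_n = 734.67 kN·m.

M_n ≈ 735 kN·m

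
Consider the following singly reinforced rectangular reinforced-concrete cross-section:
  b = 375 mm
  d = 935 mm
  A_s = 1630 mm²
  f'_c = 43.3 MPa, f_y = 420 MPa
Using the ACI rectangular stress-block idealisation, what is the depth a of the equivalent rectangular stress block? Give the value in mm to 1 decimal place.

T = A_s f_y = 1630 × 420 = 684600 N = 684.6 kN.
Setting C = 0.85 f'_c a b equal to T: a = 684600/(0.85 × 43.3 × 375) = 49.6 mm.

a ≈ 49.6 mm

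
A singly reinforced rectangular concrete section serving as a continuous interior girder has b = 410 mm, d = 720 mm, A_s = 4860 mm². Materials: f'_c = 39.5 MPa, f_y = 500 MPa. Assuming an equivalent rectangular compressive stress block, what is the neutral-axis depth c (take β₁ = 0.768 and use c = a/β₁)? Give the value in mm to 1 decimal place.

c ≈ 229.9 mm

T = A_s f_y = 4860 × 500 = 2430000 N = 2430 kN.
Setting C = 0.85 f'_c a b equal to T: a = 2430000/(0.85 × 39.5 × 410) = 176.525 mm.
With β₁ = 0.768, c = a/β₁ = 176.525/0.768 = 229.9 mm.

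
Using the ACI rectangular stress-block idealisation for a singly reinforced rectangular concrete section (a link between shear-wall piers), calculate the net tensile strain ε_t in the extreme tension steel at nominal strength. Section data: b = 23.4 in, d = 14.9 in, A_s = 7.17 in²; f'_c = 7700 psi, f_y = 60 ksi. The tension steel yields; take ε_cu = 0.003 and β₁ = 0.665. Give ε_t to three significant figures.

ε_t ≈ 0.00758

a = A_s f_y/(0.85 f'_c b) = 2.809 in.
β₁ = 0.665, so c = a/β₁ = 2.809/0.665 = 4.224 in.
From the linear strain diagram with ε_cu = 0.003: ε_t = 0.003 (d − c)/c = 0.003 × (14.9 − 4.224)/4.224 = 0.00758.
Since ε_t ≥ 0.005, the section is tension-controlled.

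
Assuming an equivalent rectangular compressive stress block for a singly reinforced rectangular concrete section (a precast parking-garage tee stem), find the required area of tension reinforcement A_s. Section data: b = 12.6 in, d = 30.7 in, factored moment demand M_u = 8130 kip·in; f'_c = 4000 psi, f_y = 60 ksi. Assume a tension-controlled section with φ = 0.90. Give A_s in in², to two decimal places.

M_n = M_u/φ = 8130/0.90 = 9033.33 kip·in.
From M_n = 0.85 f'_c a b (d − a/2):
a = d − √(d² − 2M_n/(0.85 f'_c b)) = 30.7 − √(30.7² − 2 × 9033.33/(0.85 × 4 × 12.6)) = 7.880 in.
A_s = 0.85 f'_c a b / f_y = 0.85 × 4 × 7.880 × 12.6 / 60 = 5.626 in².

A_s ≈ 5.63 in²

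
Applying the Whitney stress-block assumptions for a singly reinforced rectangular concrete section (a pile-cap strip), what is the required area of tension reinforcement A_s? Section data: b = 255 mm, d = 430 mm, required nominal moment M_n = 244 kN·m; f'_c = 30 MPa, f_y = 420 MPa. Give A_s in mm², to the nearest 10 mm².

A_s ≈ 1530 mm²

With M_n = 0.85 f'_c a b (d − a/2), solve the quadratic for a:
a = d − √(d² − 2M_n/(0.85 f'_c b)) = 430 − √(430² − 2 × 244×10⁶/(0.85 × 30 × 255)) = 98.56 mm.
A_s = 0.85 f'_c a b / f_y = 0.85 × 30 × 98.56 × 255 / 420 = 1525.9 mm².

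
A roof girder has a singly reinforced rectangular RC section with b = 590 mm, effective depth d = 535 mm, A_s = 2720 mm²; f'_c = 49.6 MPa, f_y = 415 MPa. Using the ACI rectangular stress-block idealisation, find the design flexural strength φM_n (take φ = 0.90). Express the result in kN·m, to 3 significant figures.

φM_n ≈ 520 kN·m

T = A_s f_y = 2720 × 415 = 1128800 N = 1128.8 kN.
From C = T: a = T/(0.85 f'_c b) = 1128800/(0.85 × 49.6 × 590) = 45.38 mm.
M_n = T(d − a/2) = 1128.8 kN × (535 − 22.69) mm = 578.30 kN·m.
φM_n = 0.90 × 578.30 = 520.47 kN·m.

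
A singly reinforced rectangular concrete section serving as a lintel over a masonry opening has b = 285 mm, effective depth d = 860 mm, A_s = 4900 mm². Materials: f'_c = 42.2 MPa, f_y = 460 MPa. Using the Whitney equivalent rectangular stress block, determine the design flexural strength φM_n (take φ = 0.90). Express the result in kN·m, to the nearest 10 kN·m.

φM_n ≈ 1520 kN·m

T = A_s f_y = 4900 × 460 = 2254000 N = 2254 kN.
From C = T: a = T/(0.85 f'_c b) = 2254000/(0.85 × 42.2 × 285) = 220.48 mm.
M_n = T(d − a/2) = 2254 kN × (860 − 110.24) mm = 1689.96 kN·m.
φM_n = 0.90 × 1689.96 = 1520.96 kN·m.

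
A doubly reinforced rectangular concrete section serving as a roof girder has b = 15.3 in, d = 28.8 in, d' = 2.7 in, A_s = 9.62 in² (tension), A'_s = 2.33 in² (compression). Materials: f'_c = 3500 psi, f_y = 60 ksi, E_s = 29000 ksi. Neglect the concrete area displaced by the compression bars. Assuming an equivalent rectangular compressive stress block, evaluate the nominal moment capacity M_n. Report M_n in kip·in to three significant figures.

M_n ≈ 14100 kip·in

Assume both steels yield.
a = (A_s − A'_s) f_y/(0.85 f'_c b) = (9.62 − 2.33) × 60/(0.85 × 3.5 × 15.3) = 9.609 in.
c = a/β₁ = 9.609/0.85 = 11.305 in; ε'_s = 0.003(c − d')/c = 0.0023 ≥ ε_y = 0.0021, so the compression steel yields.
M_n = (A_s − A'_s) f_y (d − a/2) + A'_s f_y (d − d') = 437.4 × (28.8 − 4.8045) + 139.8 × (28.8 − 2.7) = 10495.6 + 3648.8 = 14144.4 kip·in.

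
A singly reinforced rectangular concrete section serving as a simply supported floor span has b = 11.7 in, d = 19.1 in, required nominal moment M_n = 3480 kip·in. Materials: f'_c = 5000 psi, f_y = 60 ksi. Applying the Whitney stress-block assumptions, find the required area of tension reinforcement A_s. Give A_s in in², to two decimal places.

A_s ≈ 3.40 in²

From M_n = 0.85 f'_c a b (d − a/2):
a = d − √(d² − 2M_n/(0.85 f'_c b)) = 19.1 − √(19.1² − 2 × 3480/(0.85 × 5 × 11.7)) = 4.105 in.
A_s = 0.85 f'_c a b / f_y = 0.85 × 5 × 4.105 × 11.7 / 60 = 3.402 in².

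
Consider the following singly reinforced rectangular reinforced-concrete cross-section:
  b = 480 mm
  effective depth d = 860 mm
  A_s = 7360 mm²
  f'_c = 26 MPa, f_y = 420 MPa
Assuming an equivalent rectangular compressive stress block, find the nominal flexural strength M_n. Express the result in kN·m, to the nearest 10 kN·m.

M_n ≈ 2210 kN·m

T = A_s f_y = 7360 × 420 = 3091200 N = 3091.2 kN.
From C = T: a = T/(0.85 f'_c b) = 3091200/(0.85 × 26 × 480) = 291.40 mm.
M_n = T(d − a/2) = 3091.2 kN × (860 − 145.7) mm = 2208.04 kN·m.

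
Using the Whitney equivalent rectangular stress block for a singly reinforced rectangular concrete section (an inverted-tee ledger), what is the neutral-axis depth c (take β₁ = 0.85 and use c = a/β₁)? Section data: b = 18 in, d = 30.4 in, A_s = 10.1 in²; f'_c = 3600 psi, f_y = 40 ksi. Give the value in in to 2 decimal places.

T = A_s f_y = 10.1 × 40 = 404 kips.
a = T/(0.85 f'_c b) = 404/(0.85 × 3.6 × 18) = 7.3348 in.
With β₁ = 0.85, c = a/β₁ = 7.3348/0.85 = 8.63 in.

c ≈ 8.63 in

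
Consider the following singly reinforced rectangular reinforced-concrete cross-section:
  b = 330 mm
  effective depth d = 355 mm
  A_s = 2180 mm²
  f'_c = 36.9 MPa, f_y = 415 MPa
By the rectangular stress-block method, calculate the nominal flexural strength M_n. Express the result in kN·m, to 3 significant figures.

M_n ≈ 282 kN·m

T = A_s f_y = 2180 × 415 = 904700 N = 904.7 kN.
From C = T: a = T/(0.85 f'_c b) = 904700/(0.85 × 36.9 × 330) = 87.41 mm.
M_n = T(d − a/2) = 904.7 kN × (355 − 43.705) mm = 281.63 kN·m.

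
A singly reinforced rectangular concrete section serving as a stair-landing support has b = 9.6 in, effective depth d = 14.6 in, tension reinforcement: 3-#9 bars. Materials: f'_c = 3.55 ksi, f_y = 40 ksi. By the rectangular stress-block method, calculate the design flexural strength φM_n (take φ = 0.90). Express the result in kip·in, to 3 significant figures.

φM_n ≈ 1350 kip·in

A_s = 3 × 1 = 3 in².
T = A_s f_y = 3 × 40 = 120 kips.
a = T/(0.85 f'_c b) = 120/(0.85 × 3.55 × 9.6) = 4.143 in.
M_n = T(d − a/2) = 120 × (14.6 − 2.0715) = 1503.4 kip·in.
φM_n = 0.90 × 1503.4 = 1353.1 kip·in.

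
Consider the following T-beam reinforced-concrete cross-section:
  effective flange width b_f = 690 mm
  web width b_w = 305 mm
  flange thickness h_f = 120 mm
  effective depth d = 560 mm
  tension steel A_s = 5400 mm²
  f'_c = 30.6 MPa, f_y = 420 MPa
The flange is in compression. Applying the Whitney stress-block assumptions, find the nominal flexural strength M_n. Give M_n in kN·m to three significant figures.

M_n ≈ 1130 kN·m

Tension: T = A_s f_y = 5400 × 420 = 2268000 N.
Try a within the flange: a = T/(0.85 f'_c b_f) = 2268000/(0.85 × 30.6 × 690) = 126.37 mm.
a = 126.37 > h_f = 120 mm: the block extends into the web. Split into flange-overhang and web parts.
C_f = 0.85 f'_c (b_f − b_w) h_f = 0.85 × 30.6 × (690 − 305) × 120 = 1201662 N.
Remaining web compression depth: a_w = (T − C_f)/(0.85 f'_c b_w) = (2268000 − 1201662)/(0.85 × 30.6 × 305) = 134.42 mm.
M_n = C_f(d − h_f/2) + (T − C_f)(d − a_w/2) = 1201662 × (560 − 60) + 1066338 × (560 − 67.21) = 600.83 + 525.48 = 1126.31 × 10⁶ N·mm.
M_n = 1126.31 kN·m.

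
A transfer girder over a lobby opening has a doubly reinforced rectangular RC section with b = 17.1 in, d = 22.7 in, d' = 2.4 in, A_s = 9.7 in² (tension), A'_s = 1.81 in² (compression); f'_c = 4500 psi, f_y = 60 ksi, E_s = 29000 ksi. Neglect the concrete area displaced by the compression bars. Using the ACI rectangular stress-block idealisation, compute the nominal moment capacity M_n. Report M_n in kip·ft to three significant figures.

M_n ≈ 936 kip·ft

Assume both steels yield.
a = (A_s − A'_s) f_y/(0.85 f'_c b) = (9.7 − 1.81) × 60/(0.85 × 4.5 × 17.1) = 7.238 in.
c = a/β₁ = 7.238/0.825 = 8.773 in; ε'_s = 0.003(c − d')/c = 0.0022 ≥ ε_y = 0.0021, so the compression steel yields.
M_n = (A_s − A'_s) f_y (d − a/2) + A'_s f_y (d − d') = 473.4 × (22.7 − 3.619) + 108.6 × (22.7 − 2.4) = 9032.9 + 2204.6 = 11237.5 kip·in = 11237.5/12 = 936.46 kip·ft.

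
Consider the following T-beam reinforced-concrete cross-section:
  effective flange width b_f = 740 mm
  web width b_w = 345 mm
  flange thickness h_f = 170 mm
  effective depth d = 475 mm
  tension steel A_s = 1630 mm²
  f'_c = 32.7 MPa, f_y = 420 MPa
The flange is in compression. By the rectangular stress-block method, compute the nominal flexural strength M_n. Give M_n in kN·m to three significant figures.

M_n ≈ 314 kN·m

Tension: T = A_s f_y = 1630 × 420 = 684600 N.
Try a within the flange: a = T/(0.85 f'_c b_f) = 684600/(0.85 × 32.7 × 740) = 33.28 mm.
Since a = 33.28 ≤ h_f = 170 mm, the stress block lies entirely in the flange; analyse as a rectangular beam of width b_f.
M_n = T(d − a/2) = 684600 × (475 − 16.64) = 313.79 × 10⁶ N·mm.
M_n = 313.79 kN·m.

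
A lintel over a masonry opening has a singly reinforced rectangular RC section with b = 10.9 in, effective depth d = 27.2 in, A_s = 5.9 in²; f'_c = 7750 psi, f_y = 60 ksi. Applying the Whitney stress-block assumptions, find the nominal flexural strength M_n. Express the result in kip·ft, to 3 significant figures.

M_n ≈ 730 kip·ft

T = A_s f_y = 5.9 × 60 = 354 kips.
a = T/(0.85 f'_c b) = 354/(0.85 × 7.75 × 10.9) = 4.930 in.
M_n = T(d − a/2) = 354 × (27.2 − 2.465) = 8756.2 kip·in = 8756.2/12 = 729.68 kip·ft.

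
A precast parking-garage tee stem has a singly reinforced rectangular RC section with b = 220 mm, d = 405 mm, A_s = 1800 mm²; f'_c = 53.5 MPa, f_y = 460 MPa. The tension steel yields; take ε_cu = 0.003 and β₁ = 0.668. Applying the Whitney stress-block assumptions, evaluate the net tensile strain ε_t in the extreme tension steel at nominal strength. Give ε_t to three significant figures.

ε_t ≈ 0.00681

a = A_s f_y/(0.85 f'_c b) = 82.76 mm.
β₁ = 0.668, so c = a/β₁ = 82.76/0.668 = 123.89 mm.
From the linear strain diagram with ε_cu = 0.003: ε_t = 0.003 (d − c)/c = 0.003 × (405 − 123.89)/123.89 = 0.00681.
Since ε_t ≥ 0.005, the section is tension-controlled.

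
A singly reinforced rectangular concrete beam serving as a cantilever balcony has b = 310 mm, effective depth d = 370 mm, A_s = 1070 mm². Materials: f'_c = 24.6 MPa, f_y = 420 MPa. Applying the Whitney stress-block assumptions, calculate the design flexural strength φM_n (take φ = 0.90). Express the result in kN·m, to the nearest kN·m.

φM_n ≈ 136 kN·m

T = A_s f_y = 1070 × 420 = 449400 N = 449.4 kN.
From C = T: a = T/(0.85 f'_c b) = 449400/(0.85 × 24.6 × 310) = 69.33 mm.
M_n = T(d − a/2) = 449.4 kN × (370 − 34.665) mm = 150.70 kN·m.
φM_n = 0.90 × 150.70 = 135.63 kN·m.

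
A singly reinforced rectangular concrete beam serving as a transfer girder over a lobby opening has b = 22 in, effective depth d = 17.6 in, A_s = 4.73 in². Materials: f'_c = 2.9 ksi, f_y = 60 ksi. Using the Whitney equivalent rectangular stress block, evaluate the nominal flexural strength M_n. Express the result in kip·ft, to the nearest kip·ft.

T = A_s f_y = 4.73 × 60 = 283.8 kips.
a = T/(0.85 f'_c b) = 283.8/(0.85 × 2.9 × 22) = 5.233 in.
M_n = T(d − a/2) = 283.8 × (17.6 − 2.6165) = 4252.3 kip·in = 4252.3/12 = 354.36 kip·ft.

M_n ≈ 354 kip·ft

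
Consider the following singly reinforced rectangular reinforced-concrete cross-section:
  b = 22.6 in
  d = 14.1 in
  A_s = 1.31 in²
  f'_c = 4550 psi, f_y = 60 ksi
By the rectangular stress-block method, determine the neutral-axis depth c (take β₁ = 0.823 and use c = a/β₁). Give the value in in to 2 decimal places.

c ≈ 1.09 in

T = A_s f_y = 1.31 × 60 = 78.6 kips.
a = T/(0.85 f'_c b) = 78.6/(0.85 × 4.55 × 22.6) = 0.8993 in.
With β₁ = 0.823, c = a/β₁ = 0.8993/0.823 = 1.09 in.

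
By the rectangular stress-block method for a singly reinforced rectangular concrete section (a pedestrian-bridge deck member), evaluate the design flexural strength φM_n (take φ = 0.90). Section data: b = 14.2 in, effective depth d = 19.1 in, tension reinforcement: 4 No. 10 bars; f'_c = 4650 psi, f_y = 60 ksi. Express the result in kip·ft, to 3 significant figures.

A_s = 4 × 1.27 = 5.08 in².
T = A_s f_y = 5.08 × 60 = 304.8 kips.
a = T/(0.85 f'_c b) = 304.8/(0.85 × 4.65 × 14.2) = 5.431 in.
M_n = T(d − a/2) = 304.8 × (19.1 − 2.7155) = 4994.0 kip·in = 4994.0/12 = 416.17 kip·ft.
φM_n = 0.90 × 416.17 = 374.55 kip·ft.

φM_n ≈ 375 kip·ft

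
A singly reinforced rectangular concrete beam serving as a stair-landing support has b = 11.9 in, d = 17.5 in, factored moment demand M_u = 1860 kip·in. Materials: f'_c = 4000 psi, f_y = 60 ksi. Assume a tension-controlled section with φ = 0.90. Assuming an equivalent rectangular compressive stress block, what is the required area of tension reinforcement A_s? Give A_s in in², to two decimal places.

M_n = M_u/φ = 1860/0.90 = 2066.67 kip·in.
From M_n = 0.85 f'_c a b (d − a/2):
a = d − √(d² − 2M_n/(0.85 f'_c b)) = 17.5 − √(17.5² − 2 × 2066.67/(0.85 × 4 × 11.9)) = 3.214 in.
A_s = 0.85 f'_c a b / f_y = 0.85 × 4 × 3.214 × 11.9 / 60 = 2.167 in².

A_s ≈ 2.17 in²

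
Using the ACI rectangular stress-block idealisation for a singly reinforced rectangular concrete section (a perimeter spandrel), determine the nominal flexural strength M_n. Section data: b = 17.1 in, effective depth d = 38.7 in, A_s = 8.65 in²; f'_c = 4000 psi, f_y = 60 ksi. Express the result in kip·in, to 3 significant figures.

M_n ≈ 17800 kip·in

T = A_s f_y = 8.65 × 60 = 519 kips.
a = T/(0.85 f'_c b) = 519/(0.85 × 4 × 17.1) = 8.927 in.
M_n = T(d − a/2) = 519 × (38.7 − 4.4635) = 17768.7 kip·in.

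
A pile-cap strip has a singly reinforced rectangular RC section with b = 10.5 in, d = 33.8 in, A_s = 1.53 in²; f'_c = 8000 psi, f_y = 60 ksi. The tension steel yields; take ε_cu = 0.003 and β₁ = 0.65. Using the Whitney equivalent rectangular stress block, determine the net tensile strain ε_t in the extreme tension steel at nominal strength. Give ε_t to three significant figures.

ε_t ≈ 0.0483

a = A_s f_y/(0.85 f'_c b) = 1.286 in.
β₁ = 0.65, so c = a/β₁ = 1.286/0.65 = 1.978 in.
From the linear strain diagram with ε_cu = 0.003: ε_t = 0.003 (d − c)/c = 0.003 × (33.8 − 1.978)/1.978 = 0.0483.
Since ε_t ≥ 0.005, the section is tension-controlled.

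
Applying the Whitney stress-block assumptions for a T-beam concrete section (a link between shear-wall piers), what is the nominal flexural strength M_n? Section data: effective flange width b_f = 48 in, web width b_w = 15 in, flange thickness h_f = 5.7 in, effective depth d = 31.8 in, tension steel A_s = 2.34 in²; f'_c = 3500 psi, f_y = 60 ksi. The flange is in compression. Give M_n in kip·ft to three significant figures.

Tension: T = A_s f_y = 2.34 × 60 = 140.4 kips.
Try a within the flange: a = T/(0.85 f'_c b_f) = 140.4/(0.85 × 3.5 × 48) = 0.983 in.
Since a = 0.983 ≤ h_f = 5.7 in, the stress block lies entirely in the flange; analyse as a rectangular beam of width b_f.
M_n = T(d − a/2) = 140.4 × (31.8 − 0.4915) = 4395.7 kip·in.
M_n = 4395.7/12 = 366.31 kip·ft.

M_n ≈ 366 kip·ft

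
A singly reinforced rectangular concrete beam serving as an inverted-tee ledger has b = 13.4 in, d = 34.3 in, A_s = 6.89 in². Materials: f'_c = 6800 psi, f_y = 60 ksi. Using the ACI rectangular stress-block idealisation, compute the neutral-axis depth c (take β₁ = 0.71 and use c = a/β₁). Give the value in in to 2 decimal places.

T = A_s f_y = 6.89 × 60 = 413.4 kips.
a = T/(0.85 f'_c b) = 413.4/(0.85 × 6.8 × 13.4) = 5.3375 in.
With β₁ = 0.71, c = a/β₁ = 5.3375/0.71 = 7.52 in.

c ≈ 7.52 in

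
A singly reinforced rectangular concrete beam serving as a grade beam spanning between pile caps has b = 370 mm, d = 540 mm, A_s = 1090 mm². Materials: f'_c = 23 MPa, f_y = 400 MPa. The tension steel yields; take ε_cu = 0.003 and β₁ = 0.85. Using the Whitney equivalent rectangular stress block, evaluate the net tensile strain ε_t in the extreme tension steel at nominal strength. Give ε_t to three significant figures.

a = A_s f_y/(0.85 f'_c b) = 60.28 mm.
β₁ = 0.85, so c = a/β₁ = 60.28/0.85 = 70.92 mm.
From the linear strain diagram with ε_cu = 0.003: ε_t = 0.003 (d − c)/c = 0.003 × (540 − 70.92)/70.92 = 0.0198.
Since ε_t ≥ 0.005, the section is tension-controlled.

ε_t ≈ 0.0198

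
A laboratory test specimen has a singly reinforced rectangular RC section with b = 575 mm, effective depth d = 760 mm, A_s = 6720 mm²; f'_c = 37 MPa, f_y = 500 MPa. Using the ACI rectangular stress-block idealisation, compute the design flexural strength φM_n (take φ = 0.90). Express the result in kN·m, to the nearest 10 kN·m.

T = A_s f_y = 6720 × 500 = 3360000 N = 3360 kN.
From C = T: a = T/(0.85 f'_c b) = 3360000/(0.85 × 37 × 575) = 185.80 mm.
M_n = T(d − a/2) = 3360 kN × (760 − 92.9) mm = 2241.46 kN·m.
φM_n = 0.90 × 2241.46 = 2017.31 kN·m.

φM_n ≈ 2020 kN·m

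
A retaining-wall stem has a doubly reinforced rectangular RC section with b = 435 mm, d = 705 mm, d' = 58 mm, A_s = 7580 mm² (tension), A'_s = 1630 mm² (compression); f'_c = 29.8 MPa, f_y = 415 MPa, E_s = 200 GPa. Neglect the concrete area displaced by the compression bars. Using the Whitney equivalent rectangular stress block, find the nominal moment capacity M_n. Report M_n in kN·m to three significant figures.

Assume both tension and compression steel yield.
Net tension couple steel: A_s − A'_s = 5950 mm².
a = (A_s − A'_s) f_y / (0.85 f'_c b) = 2469250/(0.85 × 29.8 × 435) = 224.10 mm.
c = a/β₁ = 224.10/0.837 = 267.74 mm; ε'_s = 0.003(c − d')/c = 0.0024 ≥ f_y/E_s = 0.0021, so compression steel does yield.
M_n = (A_s − A'_s) f_y (d − a/2) + A'_s f_y (d − d') = [2469250 × (705 − 112.05) + 676450 × (705 − 58)] × 10⁻⁶ = 1464.14 + 437.66 = 1901.80 kN·m.

M_n ≈ 1900 kN·m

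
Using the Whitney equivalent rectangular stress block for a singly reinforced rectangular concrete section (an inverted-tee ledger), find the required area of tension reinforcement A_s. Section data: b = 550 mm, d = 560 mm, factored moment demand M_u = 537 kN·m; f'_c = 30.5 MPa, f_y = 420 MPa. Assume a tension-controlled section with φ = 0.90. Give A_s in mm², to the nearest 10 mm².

A_s ≈ 2730 mm²

M_n = M_u/φ = 537/0.90 = 596.667 kN·m.
With M_n = 0.85 f'_c a b (d − a/2), solve the quadratic for a:
a = d − √(d² − 2M_n/(0.85 f'_c b)) = 560 − √(560² − 2 × 596.667×10⁶/(0.85 × 30.5 × 550)) = 80.51 mm.
A_s = 0.85 f'_c a b / f_y = 0.85 × 30.5 × 80.51 × 550 / 420 = 2733.3 mm².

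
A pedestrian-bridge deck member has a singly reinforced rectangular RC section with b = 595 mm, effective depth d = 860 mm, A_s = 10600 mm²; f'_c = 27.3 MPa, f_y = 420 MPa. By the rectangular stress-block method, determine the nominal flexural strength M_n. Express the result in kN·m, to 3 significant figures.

T = A_s f_y = 10600 × 420 = 4452000 N = 4452 kN.
From C = T: a = T/(0.85 f'_c b) = 4452000/(0.85 × 27.3 × 595) = 322.45 mm.
M_n = T(d − a/2) = 4452 kN × (860 − 161.225) mm = 3110.95 kN·m.

M_n ≈ 3110 kN·m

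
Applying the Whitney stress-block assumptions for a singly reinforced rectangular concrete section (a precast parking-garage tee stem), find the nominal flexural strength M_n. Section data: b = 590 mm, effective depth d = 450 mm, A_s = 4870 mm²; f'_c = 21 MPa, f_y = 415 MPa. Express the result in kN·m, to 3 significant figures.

T = A_s f_y = 4870 × 415 = 2021050 N = 2021.05 kN.
From C = T: a = T/(0.85 f'_c b) = 2021050/(0.85 × 21 × 590) = 191.91 mm.
M_n = T(d − a/2) = 2021.05 kN × (450 − 95.955) mm = 715.54 kN·m.

M_n ≈ 716 kN·m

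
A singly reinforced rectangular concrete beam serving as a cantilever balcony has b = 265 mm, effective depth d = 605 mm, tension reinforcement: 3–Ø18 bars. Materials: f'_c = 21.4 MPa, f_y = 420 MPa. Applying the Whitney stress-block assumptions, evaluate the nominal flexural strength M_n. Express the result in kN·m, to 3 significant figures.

A_s = 3 × 254 = 762 mm².
T = A_s f_y = 762 × 420 = 320040 N = 320.04 kN.
From C = T: a = T/(0.85 f'_c b) = 320040/(0.85 × 21.4 × 265) = 66.39 mm.
M_n = T(d − a/2) = 320.04 kN × (605 − 33.195) mm = 183.00 kN·m.

M_n ≈ 183 kN·m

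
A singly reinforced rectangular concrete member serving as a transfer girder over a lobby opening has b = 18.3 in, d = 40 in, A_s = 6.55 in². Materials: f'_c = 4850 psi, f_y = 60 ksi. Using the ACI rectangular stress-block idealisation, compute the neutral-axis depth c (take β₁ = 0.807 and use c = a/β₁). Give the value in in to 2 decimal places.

c ≈ 6.46 in

T = A_s f_y = 6.55 × 60 = 393 kips.
a = T/(0.85 f'_c b) = 393/(0.85 × 4.85 × 18.3) = 5.2093 in.
With β₁ = 0.807, c = a/β₁ = 5.2093/0.807 = 6.46 in.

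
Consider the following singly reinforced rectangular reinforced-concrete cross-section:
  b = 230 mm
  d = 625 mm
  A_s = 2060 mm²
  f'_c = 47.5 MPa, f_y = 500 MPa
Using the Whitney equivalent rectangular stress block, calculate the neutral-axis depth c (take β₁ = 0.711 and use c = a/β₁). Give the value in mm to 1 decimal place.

T = A_s f_y = 2060 × 500 = 1030000 N = 1030 kN.
Setting C = 0.85 f'_c a b equal to T: a = 1030000/(0.85 × 47.5 × 230) = 110.917 mm.
With β₁ = 0.711, c = a/β₁ = 110.917/0.711 = 156.0 mm.

c ≈ 156.0 mm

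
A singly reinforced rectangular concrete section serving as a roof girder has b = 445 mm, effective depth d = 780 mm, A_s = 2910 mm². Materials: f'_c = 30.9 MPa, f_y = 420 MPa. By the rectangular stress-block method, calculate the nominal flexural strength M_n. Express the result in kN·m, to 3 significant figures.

T = A_s f_y = 2910 × 420 = 1222200 N = 1222.2 kN.
From C = T: a = T/(0.85 f'_c b) = 1222200/(0.85 × 30.9 × 445) = 104.57 mm.
M_n = T(d − a/2) = 1222.2 kN × (780 − 52.285) mm = 889.41 kN·m.

M_n ≈ 889 kN·m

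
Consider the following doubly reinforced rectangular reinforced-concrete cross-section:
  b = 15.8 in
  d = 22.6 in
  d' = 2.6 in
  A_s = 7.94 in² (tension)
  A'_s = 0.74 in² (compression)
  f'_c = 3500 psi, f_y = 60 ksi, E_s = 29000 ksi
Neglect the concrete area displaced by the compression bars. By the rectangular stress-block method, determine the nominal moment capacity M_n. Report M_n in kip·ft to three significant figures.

Assume both steels yield.
a = (A_s − A'_s) f_y/(0.85 f'_c b) = (7.94 − 0.74) × 60/(0.85 × 3.5 × 15.8) = 9.191 in.
c = a/β₁ = 9.191/0.85 = 10.813 in; ε'_s = 0.003(c − d')/c = 0.0023 ≥ ε_y = 0.0021, so the compression steel yields.
M_n = (A_s − A'_s) f_y (d − a/2) + A'_s f_y (d − d') = 432 × (22.6 − 4.5955) + 44.4 × (22.6 − 2.6) = 7777.9 + 888.0 = 8665.9 kip·in = 8665.9/12 = 722.16 kip·ft.

M_n ≈ 722 kip·ft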